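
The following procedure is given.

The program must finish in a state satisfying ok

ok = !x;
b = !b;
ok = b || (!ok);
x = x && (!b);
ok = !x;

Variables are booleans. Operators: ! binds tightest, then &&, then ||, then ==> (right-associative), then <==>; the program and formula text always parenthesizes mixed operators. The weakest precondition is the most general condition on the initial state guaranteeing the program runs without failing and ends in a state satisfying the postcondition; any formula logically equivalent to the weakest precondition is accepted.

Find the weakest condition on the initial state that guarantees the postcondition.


Working backward. After the program, ok must hold.
Before ok := !x: !x
Before x := x && (!b): !(x && (!b))
Before ok := b || (!ok): !(x && (!b))
Before b := !b: !(x && b)
Before ok := !x: !(x && b)
Answer: WP = !(x && b)


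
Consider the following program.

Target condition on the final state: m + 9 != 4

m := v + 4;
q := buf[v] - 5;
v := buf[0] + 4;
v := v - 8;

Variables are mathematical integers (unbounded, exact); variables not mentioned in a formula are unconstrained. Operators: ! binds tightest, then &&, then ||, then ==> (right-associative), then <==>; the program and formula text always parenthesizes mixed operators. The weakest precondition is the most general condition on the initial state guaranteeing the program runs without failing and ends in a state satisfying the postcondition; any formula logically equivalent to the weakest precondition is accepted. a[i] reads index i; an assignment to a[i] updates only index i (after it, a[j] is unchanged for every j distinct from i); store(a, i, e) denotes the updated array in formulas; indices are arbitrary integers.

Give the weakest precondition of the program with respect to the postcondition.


Working backward. After the program, the postcondition m + 9 != 4 must hold; in canonical form it is m != -5.
Before v := v - 8: m != -5
Before v := buf[0] + 4: m != -5
Before q := buf[v] - 5: m != -5
Before m := v + 4: v != -9
Answer: WP = v != -9


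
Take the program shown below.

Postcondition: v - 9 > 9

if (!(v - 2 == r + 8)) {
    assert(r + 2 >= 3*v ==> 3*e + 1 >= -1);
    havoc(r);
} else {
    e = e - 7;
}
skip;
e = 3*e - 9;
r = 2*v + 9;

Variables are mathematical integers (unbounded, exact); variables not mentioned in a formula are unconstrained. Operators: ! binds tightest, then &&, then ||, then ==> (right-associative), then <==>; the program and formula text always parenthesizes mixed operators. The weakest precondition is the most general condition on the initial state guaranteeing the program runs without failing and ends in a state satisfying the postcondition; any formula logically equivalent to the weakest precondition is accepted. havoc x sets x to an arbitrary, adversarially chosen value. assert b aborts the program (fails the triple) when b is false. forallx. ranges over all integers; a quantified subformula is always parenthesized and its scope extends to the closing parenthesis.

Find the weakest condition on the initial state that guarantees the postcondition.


Working backward. After the program, the postcondition v - 9 > 9 must hold; in canonical form it is v > 18.
Before r := 2*v + 9: v > 18
Before e := 3*e - 9: v > 18
Before skip: v > 18
Then branch requires (r >= 3*v - 2 ==> 3*e >= -2) && v > 18; else branch requires v > 18.
Before the if: ((!(v == r + 10)) ==> ((r >= 3*v - 2 ==> 3*e >= -2) && v > 18)) && (v == r + 10 ==> v > 18)
Answer: WP = ((!(v == r + 10)) ==> ((r >= 3*v - 2 ==> 3*e >= -2) && v > 18)) && (v == r + 10 ==> v > 18)


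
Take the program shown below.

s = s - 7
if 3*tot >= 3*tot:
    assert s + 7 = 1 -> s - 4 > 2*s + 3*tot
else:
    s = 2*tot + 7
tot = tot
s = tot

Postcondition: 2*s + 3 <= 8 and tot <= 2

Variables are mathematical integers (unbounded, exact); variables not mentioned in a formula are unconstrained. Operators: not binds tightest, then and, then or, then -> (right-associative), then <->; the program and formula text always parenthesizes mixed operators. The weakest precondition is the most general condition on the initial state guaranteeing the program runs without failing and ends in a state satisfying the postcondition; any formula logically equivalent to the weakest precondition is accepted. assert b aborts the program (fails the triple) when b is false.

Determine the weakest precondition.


Working backward. After the program, the postcondition 2*s + 3 <= 8 and tot <= 2 must hold; in canonical form it is 2*s <= 5 and tot <= 2.
Before s := tot: 2*tot <= 5 and tot <= 2
Before tot := tot: 2*tot <= 5 and tot <= 2
Then branch requires (s = -6 -> s + 3*tot < -4) and 2*tot <= 5 and tot <= 2; else branch requires 2*tot <= 5 and tot <= 2.
Before the if: (s = -6 -> s + 3*tot < -4) and 2*tot <= 5 and tot <= 2
Before s := s - 7: (s = 1 -> s + 3*tot < 3) and 2*tot <= 5 and tot <= 2
Answer: WP = (s = 1 -> s + 3*tot < 3) and 2*tot <= 5 and tot <= 2


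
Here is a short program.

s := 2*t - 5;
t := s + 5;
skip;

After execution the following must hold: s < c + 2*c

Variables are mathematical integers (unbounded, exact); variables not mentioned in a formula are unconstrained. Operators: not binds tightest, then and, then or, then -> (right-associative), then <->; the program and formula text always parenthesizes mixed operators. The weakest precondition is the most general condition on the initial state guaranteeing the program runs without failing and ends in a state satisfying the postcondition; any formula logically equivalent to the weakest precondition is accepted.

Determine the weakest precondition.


Working backward. After the program, the postcondition s < c + 2*c must hold; in canonical form it is s < 3*c.
Before skip: s < 3*c
Before t := s + 5: s < 3*c
Before s := 2*t - 5: 2*t < 3*c + 5
Answer: WP = 2*t < 3*c + 5


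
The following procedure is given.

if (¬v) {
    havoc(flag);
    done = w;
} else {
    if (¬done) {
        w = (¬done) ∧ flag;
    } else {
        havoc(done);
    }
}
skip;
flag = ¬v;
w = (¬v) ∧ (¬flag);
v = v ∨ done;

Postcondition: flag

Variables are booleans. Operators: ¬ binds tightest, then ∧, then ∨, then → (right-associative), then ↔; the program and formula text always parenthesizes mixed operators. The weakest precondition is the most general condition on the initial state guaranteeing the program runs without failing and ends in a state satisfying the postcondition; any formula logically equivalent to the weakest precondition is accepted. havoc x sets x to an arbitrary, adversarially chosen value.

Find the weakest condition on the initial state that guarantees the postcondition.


Working backward. After the program, flag must hold.
Before v := v ∨ done: flag
Before w := (¬v) ∧ (¬flag): flag
Before flag := ¬v: ¬v
Before skip: ¬v
Then branch requires ¬v; else branch requires ((¬done) → (¬v)) ∧ (done → (¬v)).
Before the if: v → (((¬done) → (¬v)) ∧ (done → (¬v)))
Answer: WP = v → (((¬done) → (¬v)) ∧ (done → (¬v)))


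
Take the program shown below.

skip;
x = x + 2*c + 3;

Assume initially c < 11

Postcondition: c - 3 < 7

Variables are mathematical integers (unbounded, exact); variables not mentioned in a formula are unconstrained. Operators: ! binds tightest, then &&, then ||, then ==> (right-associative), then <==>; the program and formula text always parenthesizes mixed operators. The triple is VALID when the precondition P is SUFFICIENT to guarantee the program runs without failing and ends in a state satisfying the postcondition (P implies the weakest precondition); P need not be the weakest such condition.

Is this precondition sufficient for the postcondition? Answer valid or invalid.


Working backward. After the program, the postcondition c - 3 < 7 must hold; in canonical form it is c < 10.
Before x := x + 2*c + 3: c < 10
Before skip: c < 10
The weakest precondition is c < 10.
Check whether c < 11 implies it.
Countermodel: at the initial state c = 10, the precondition holds but the weakest precondition fails.
Answer: invalid


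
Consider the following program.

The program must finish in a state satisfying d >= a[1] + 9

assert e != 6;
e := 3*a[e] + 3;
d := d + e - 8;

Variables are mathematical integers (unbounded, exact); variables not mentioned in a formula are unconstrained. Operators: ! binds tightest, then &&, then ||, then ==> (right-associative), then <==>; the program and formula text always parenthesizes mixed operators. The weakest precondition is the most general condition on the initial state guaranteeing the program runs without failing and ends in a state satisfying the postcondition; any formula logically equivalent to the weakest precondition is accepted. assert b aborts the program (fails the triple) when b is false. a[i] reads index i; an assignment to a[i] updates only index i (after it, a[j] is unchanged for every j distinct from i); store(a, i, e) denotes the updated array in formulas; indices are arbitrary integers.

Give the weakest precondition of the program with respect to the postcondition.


Working backward. After the program, d >= a[1] + 9 must hold.
Before d := d + e - 8: d + e >= a[1] + 17
Before e := 3*a[e] + 3: 3*a[e] + d >= a[1] + 14
Before assert e != 6: e != 6 && 3*a[e] + d >= a[1] + 14
Answer: WP = e != 6 && 3*a[e] + d >= a[1] + 14


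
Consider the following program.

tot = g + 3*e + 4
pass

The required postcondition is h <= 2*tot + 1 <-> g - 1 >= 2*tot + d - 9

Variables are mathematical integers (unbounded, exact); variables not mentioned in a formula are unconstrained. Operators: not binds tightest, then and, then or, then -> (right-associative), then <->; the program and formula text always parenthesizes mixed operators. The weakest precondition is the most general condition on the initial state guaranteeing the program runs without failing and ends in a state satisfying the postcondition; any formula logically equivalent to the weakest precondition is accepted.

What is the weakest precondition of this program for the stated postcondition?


Working backward. After the program, the postcondition h <= 2*tot + 1 <-> g - 1 >= 2*tot + d - 9 must hold; in canonical form it is h <= 2*tot + 1 <-> g >= d + 2*tot - 8.
Before skip: h <= 2*tot + 1 <-> g >= d + 2*tot - 8
Before tot := g + 3*e + 4: h <= 6*e + 2*g + 9 <-> d + 6*e + g <= 0
Answer: WP = h <= 6*e + 2*g + 9 <-> d + 6*e + g <= 0


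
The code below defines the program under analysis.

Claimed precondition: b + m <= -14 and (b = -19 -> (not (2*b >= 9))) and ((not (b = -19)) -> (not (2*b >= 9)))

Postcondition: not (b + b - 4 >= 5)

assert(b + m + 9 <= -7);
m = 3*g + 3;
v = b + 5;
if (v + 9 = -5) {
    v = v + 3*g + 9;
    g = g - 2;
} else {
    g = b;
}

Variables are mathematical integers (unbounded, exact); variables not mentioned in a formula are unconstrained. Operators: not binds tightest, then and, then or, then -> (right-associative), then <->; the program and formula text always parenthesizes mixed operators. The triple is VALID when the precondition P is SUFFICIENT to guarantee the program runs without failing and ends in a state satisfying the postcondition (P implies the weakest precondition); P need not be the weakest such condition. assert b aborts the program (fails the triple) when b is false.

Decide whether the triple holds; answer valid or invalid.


Working backward. After the program, the postcondition not (b + b - 4 >= 5) must hold; in canonical form it is not (2*b >= 9).
Then branch requires not (2*b >= 9); else branch requires not (2*b >= 9).
Before the if: (v = -14 -> (not (2*b >= 9))) and ((not (v = -14)) -> (not (2*b >= 9)))
Before v := b + 5: (b = -19 -> (not (2*b >= 9))) and ((not (b = -19)) -> (not (2*b >= 9)))
Before m := 3*g + 3: (b = -19 -> (not (2*b >= 9))) and ((not (b = -19)) -> (not (2*b >= 9)))
Before assert b + m + 9 <= -7: b + m <= -16 and (b = -19 -> (not (2*b >= 9))) and ((not (b = -19)) -> (not (2*b >= 9)))
The weakest precondition is b + m <= -16 and (b = -19 -> (not (2*b >= 9))) and ((not (b = -19)) -> (not (2*b >= 9))).
Check whether b + m <= -14 and (b = -19 -> (not (2*b >= 9))) and ((not (b = -19)) -> (not (2*b >= 9))) implies it.
Countermodel: at the initial state b = -20, m = 6, the precondition holds but the weakest precondition fails.
Answer: invalid


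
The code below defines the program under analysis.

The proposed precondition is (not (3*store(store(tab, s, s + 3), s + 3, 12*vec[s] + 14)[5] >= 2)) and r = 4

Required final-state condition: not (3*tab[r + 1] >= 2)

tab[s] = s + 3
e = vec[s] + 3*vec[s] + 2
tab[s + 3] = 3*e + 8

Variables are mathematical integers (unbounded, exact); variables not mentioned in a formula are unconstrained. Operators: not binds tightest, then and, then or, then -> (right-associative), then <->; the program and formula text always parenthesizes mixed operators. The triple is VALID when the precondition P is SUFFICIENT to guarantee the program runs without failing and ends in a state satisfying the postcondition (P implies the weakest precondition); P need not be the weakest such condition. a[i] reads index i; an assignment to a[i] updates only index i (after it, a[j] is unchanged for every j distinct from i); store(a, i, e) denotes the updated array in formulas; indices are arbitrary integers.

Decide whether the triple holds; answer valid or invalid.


Working backward. After the program, not (3*tab[r + 1] >= 2) must hold.
Before tab[s + 3] := 3*e + 8: not (3*store(tab, s + 3, 3*e + 8)[r + 1] >= 2)
Before e := vec[s] + 3*vec[s] + 2: not (3*store(tab, s + 3, 12*vec[s] + 14)[r + 1] >= 2)
Before tab[s] := s + 3: not (3*store(store(tab, s, s + 3), s + 3, 12*vec[s] + 14)[r + 1] >= 2)
The weakest precondition is not (3*store(store(tab, s, s + 3), s + 3, 12*vec[s] + 14)[r + 1] >= 2).
Check whether (not (3*store(store(tab, s, s + 3), s + 3, 12*vec[s] + 14)[5] >= 2)) and r = 4 implies it.
Every state satisfying the precondition satisfies the weakest precondition: the implication holds.
Answer: valid


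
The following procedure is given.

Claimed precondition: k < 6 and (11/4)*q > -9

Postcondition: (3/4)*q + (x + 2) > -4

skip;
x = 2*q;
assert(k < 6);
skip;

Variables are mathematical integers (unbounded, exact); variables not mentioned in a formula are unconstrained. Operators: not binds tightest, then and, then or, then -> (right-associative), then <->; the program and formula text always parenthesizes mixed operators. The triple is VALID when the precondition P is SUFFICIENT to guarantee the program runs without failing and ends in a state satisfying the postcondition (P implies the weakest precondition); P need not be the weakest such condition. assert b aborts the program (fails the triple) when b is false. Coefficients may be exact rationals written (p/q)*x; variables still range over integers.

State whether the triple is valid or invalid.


Working backward. After the program, the postcondition (3/4)*q + (x + 2) > -4 must hold; in canonical form it is (3/4)*q + x > -6.
Before skip: (3/4)*q + x > -6
Before assert k < 6: k < 6 and (3/4)*q + x > -6
Before x := 2*q: k < 6 and (11/4)*q > -6
Before skip: k < 6 and (11/4)*q > -6
The weakest precondition is k < 6 and (11/4)*q > -6.
Check whether k < 6 and (11/4)*q > -9 implies it.
Countermodel: at the initial state k = 5, q = -3, the precondition holds but the weakest precondition fails.
Answer: invalid


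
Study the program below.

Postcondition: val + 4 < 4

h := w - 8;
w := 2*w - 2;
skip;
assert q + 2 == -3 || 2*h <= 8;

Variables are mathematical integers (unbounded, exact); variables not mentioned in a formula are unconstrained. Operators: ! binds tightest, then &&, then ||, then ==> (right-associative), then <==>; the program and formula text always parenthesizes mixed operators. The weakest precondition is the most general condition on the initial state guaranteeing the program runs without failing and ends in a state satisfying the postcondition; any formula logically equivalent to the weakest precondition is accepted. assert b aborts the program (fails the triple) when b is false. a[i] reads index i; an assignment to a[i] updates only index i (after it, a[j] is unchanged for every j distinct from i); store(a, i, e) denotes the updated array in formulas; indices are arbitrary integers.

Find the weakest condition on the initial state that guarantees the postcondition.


Working backward. After the program, the postcondition val + 4 < 4 must hold; in canonical form it is val < 0.
Before assert q + 2 == -3 || 2*h <= 8: (q == -5 || 2*h <= 8) && val < 0
Before skip: (q == -5 || 2*h <= 8) && val < 0
Before w := 2*w - 2: (q == -5 || 2*h <= 8) && val < 0
Before h := w - 8: (q == -5 || 2*w <= 24) && val < 0
Answer: WP = (q == -5 || 2*w <= 24) && val < 0


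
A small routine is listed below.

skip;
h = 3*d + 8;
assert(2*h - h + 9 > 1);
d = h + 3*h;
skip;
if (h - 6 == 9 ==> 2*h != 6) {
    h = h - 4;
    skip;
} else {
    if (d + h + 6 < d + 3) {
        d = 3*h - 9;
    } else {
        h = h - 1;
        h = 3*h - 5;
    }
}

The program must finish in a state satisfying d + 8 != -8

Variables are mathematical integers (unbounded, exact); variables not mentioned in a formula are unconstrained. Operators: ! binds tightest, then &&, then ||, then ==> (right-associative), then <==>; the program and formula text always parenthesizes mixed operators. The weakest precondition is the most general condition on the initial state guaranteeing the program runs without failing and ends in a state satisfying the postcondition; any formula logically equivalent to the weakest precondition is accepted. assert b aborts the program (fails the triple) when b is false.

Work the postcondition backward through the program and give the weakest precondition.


Working backward. After the program, the postcondition d + 8 != -8 must hold; in canonical form it is d != -16.
Then branch requires d != -16; else branch requires (h < -3 ==> 3*h != -7) && ((!(h < -3)) ==> d != -16).
Before the if: ((h == 15 ==> 2*h != 6) ==> d != -16) && ((!(h == 15 ==> 2*h != 6)) ==> ((h < -3 ==> 3*h != -7) && ((!(h < -3)) ==> d != -16)))
Before skip: ((h == 15 ==> 2*h != 6) ==> d != -16) && ((!(h == 15 ==> 2*h != 6)) ==> ((h < -3 ==> 3*h != -7) && ((!(h < -3)) ==> d != -16)))
Before d := h + 3*h: ((h == 15 ==> 2*h != 6) ==> 4*h != -16) && ((!(h == 15 ==> 2*h != 6)) ==> ((h < -3 ==> 3*h != -7) && ((!(h < -3)) ==> 4*h != -16)))
Before assert 2*h - h + 9 > 1: h > -8 && ((h == 15 ==> 2*h != 6) ==> 4*h != -16) && ((!(h == 15 ==> 2*h != 6)) ==> ((h < -3 ==> 3*h != -7) && ((!(h < -3)) ==> 4*h != -16)))
Before h := 3*d + 8: 3*d > -16 && ((3*d == 7 ==> 6*d != -10) ==> 12*d != -48) && ((!(3*d == 7 ==> 6*d != -10)) ==> ((3*d < -11 ==> 9*d != -31) && ((!(3*d < -11)) ==> 12*d != -48)))
Before skip: 3*d > -16 && ((3*d == 7 ==> 6*d != -10) ==> 12*d != -48) && ((!(3*d == 7 ==> 6*d != -10)) ==> ((3*d < -11 ==> 9*d != -31) && ((!(3*d < -11)) ==> 12*d != -48)))
Answer: WP = 3*d > -16 && ((3*d == 7 ==> 6*d != -10) ==> 12*d != -48) && ((!(3*d == 7 ==> 6*d != -10)) ==> ((3*d < -11 ==> 9*d != -31) && ((!(3*d < -11)) ==> 12*d != -48)))


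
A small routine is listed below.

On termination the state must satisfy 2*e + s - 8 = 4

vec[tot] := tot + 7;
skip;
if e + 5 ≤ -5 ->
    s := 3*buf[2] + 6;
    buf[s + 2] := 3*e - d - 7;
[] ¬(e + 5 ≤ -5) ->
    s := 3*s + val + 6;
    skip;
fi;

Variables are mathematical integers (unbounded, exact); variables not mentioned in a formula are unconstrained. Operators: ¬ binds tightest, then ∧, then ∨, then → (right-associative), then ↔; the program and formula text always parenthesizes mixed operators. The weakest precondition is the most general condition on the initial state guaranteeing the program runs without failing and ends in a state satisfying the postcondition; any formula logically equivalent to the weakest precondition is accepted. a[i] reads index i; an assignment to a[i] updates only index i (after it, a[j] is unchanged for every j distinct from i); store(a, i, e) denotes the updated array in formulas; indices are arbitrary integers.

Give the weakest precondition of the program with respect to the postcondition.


Working backward. After the program, the postcondition 2*e + s - 8 = 4 must hold; in canonical form it is 2*e + s = 12.
Then branch requires 3*buf[2] + 2*e = 6; else branch requires 2*e + 3*s + val = 6.
Before the if: (e ≤ -10 → 3*buf[2] + 2*e = 6) ∧ ((¬(e ≤ -10)) → 2*e + 3*s + val = 6)
Before skip: (e ≤ -10 → 3*buf[2] + 2*e = 6) ∧ ((¬(e ≤ -10)) → 2*e + 3*s + val = 6)
Before vec[tot] := tot + 7: (e ≤ -10 → 3*buf[2] + 2*e = 6) ∧ ((¬(e ≤ -10)) → 2*e + 3*s + val = 6)
Answer: WP = (e ≤ -10 → 3*buf[2] + 2*e = 6) ∧ ((¬(e ≤ -10)) → 2*e + 3*s + val = 6)


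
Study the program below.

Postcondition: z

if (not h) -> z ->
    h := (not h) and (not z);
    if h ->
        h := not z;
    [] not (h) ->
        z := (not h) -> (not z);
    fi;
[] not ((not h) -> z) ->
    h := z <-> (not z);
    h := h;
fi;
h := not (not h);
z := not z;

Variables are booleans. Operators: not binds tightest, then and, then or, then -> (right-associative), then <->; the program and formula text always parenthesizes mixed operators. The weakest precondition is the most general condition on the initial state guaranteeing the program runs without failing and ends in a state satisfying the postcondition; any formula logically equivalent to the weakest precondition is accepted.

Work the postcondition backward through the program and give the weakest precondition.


Working backward. After the program, z must hold.
Before z := not z: not z
Before h := not (not h): not z
Then branch requires (((not h) and (not z)) -> (not z)) and ((not ((not h) and (not z))) -> (not ((not ((not h) and (not z))) -> (not z)))); else branch requires not z.
Before the if: (((not h) -> z) -> ((((not h) and (not z)) -> (not z)) and ((not ((not h) and (not z))) -> (not ((not ((not h) and (not z))) -> (not z)))))) and ((not ((not h) -> z)) -> (not z))
Answer: WP = (((not h) -> z) -> ((((not h) and (not z)) -> (not z)) and ((not ((not h) and (not z))) -> (not ((not ((not h) and (not z))) -> (not z)))))) and ((not ((not h) -> z)) -> (not z))


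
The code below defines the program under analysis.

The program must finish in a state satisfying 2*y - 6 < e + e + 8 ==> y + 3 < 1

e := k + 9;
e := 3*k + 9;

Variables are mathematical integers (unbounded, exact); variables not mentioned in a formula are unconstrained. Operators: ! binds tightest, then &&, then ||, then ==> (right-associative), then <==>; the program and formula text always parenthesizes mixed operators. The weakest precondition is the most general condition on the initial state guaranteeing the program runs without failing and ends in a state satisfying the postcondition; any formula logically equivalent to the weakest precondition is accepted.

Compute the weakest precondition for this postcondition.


Working backward. After the program, the postcondition 2*y - 6 < e + e + 8 ==> y + 3 < 1 must hold; in canonical form it is 2*y < 2*e + 14 ==> y < -2.
Before e := 3*k + 9: 2*y < 6*k + 32 ==> y < -2
Before e := k + 9: 2*y < 6*k + 32 ==> y < -2
Answer: WP = 2*y < 6*k + 32 ==> y < -2


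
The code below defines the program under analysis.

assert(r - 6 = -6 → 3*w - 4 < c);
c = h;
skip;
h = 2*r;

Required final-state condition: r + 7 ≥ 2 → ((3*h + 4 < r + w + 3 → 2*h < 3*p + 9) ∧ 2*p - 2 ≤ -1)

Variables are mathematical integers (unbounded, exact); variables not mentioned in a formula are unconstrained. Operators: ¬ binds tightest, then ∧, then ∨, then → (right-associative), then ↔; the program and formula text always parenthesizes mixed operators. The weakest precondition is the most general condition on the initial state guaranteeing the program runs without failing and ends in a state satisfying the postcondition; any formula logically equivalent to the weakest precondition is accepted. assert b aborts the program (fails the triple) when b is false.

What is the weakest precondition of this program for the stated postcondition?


Working backward. After the program, the postcondition r + 7 ≥ 2 → ((3*h + 4 < r + w + 3 → 2*h < 3*p + 9) ∧ 2*p - 2 ≤ -1) must hold; in canonical form it is r ≥ -5 → ((3*h < r + w - 1 → 2*h < 3*p + 9) ∧ 2*p ≤ 1).
Before h := 2*r: r ≥ -5 → ((5*r < w - 1 → 4*r < 3*p + 9) ∧ 2*p ≤ 1)
Before skip: r ≥ -5 → ((5*r < w - 1 → 4*r < 3*p + 9) ∧ 2*p ≤ 1)
Before c := h: r ≥ -5 → ((5*r < w - 1 → 4*r < 3*p + 9) ∧ 2*p ≤ 1)
Before assert r - 6 = -6 → 3*w - 4 < c: (r = 0 → 3*w < c + 4) ∧ (r ≥ -5 → ((5*r < w - 1 → 4*r < 3*p + 9) ∧ 2*p ≤ 1))
Answer: WP = (r = 0 → 3*w < c + 4) ∧ (r ≥ -5 → ((5*r < w - 1 → 4*r < 3*p + 9) ∧ 2*p ≤ 1))


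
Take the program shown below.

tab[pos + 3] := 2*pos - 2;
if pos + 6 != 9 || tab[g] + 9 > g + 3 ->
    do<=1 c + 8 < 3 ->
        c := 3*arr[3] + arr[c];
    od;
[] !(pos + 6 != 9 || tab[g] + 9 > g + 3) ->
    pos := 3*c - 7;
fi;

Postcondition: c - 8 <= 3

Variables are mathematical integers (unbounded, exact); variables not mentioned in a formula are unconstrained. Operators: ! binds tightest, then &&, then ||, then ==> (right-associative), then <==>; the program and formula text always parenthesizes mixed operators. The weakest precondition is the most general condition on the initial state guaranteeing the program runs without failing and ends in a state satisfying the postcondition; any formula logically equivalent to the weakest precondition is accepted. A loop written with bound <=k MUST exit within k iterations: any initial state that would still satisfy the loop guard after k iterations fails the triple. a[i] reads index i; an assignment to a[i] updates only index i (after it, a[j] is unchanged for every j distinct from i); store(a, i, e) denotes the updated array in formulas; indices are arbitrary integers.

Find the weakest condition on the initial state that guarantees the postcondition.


Working backward. After the program, the postcondition c - 8 <= 3 must hold; in canonical form it is c <= 11.
Then branch requires (c < -5 ==> ((!(3*arr[3] + arr[c] < -5)) && 3*arr[3] + arr[c] <= 11)) && ((!(c < -5)) ==> c <= 11); else branch requires c <= 11.
Before the if: ((pos != 3 || tab[g] > g - 6) ==> ((c < -5 ==> ((!(3*arr[3] + arr[c] < -5)) && 3*arr[3] + arr[c] <= 11)) && ((!(c < -5)) ==> c <= 11))) && ((!(pos != 3 || tab[g] > g - 6)) ==> c <= 11)
Before tab[pos + 3] := 2*pos - 2: ((pos != 3 || store(tab, pos + 3, 2*pos - 2)[g] > g - 6) ==> ((c < -5 ==> ((!(3*arr[3] + arr[c] < -5)) && 3*arr[3] + arr[c] <= 11)) && ((!(c < -5)) ==> c <= 11))) && ((!(pos != 3 || store(tab, pos + 3, 2*pos - 2)[g] > g - 6)) ==> c <= 11)
Answer: WP = ((pos != 3 || store(tab, pos + 3, 2*pos - 2)[g] > g - 6) ==> ((c < -5 ==> ((!(3*arr[3] + arr[c] < -5)) && 3*arr[3] + arr[c] <= 11)) && ((!(c < -5)) ==> c <= 11))) && ((!(pos != 3 || store(tab, pos + 3, 2*pos - 2)[g] > g - 6)) ==> c <= 11)


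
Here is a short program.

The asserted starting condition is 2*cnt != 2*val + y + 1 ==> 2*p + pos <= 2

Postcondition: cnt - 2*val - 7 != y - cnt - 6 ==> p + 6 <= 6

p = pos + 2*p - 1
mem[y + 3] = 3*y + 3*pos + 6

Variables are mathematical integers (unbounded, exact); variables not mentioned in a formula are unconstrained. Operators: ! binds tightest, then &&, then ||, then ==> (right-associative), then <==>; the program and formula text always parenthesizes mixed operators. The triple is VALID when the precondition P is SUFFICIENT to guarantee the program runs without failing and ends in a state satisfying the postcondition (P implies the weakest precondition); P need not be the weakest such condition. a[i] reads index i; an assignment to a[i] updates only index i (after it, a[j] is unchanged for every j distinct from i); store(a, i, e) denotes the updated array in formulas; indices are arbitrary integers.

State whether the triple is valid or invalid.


Working backward. After the program, the postcondition cnt - 2*val - 7 != y - cnt - 6 ==> p + 6 <= 6 must hold; in canonical form it is 2*cnt != 2*val + y + 1 ==> p <= 0.
Before mem[y + 3] := 3*y + 3*pos + 6: 2*cnt != 2*val + y + 1 ==> p <= 0
Before p := pos + 2*p - 1: 2*cnt != 2*val + y + 1 ==> 2*p + pos <= 1
The weakest precondition is 2*cnt != 2*val + y + 1 ==> 2*p + pos <= 1.
Check whether 2*cnt != 2*val + y + 1 ==> 2*p + pos <= 2 implies it.
Countermodel: at the initial state cnt = 0, p = 0, pos = 2, val = 0, y = 0, the precondition holds but the weakest precondition fails.
Answer: invalid


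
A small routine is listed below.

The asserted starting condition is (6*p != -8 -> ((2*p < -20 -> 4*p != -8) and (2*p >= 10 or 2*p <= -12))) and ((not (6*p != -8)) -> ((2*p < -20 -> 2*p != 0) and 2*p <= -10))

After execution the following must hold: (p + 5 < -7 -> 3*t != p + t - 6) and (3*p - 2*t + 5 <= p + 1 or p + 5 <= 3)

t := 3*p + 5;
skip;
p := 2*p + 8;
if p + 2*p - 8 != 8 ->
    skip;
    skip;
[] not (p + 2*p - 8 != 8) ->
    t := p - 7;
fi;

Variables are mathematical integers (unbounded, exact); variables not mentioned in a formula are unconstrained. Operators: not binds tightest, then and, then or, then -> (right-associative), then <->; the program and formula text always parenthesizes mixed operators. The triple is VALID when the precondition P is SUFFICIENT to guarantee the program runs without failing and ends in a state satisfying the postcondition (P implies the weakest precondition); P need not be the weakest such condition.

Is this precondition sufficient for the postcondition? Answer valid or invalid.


Working backward. After the program, the postcondition (p + 5 < -7 -> 3*t != p + t - 6) and (3*p - 2*t + 5 <= p + 1 or p + 5 <= 3) must hold; in canonical form it is (p < -12 -> 2*t != p - 6) and (2*p <= 2*t - 4 or p <= -2).
Then branch requires (p < -12 -> 2*t != p - 6) and (2*p <= 2*t - 4 or p <= -2); else branch requires (p < -12 -> p != 8) and p <= -2.
Before the if: (3*p != 16 -> ((p < -12 -> 2*t != p - 6) and (2*p <= 2*t - 4 or p <= -2))) and ((not (3*p != 16)) -> ((p < -12 -> p != 8) and p <= -2))
Before p := 2*p + 8: (6*p != -8 -> ((2*p < -20 -> 2*t != 2*p + 2) and (4*p <= 2*t - 20 or 2*p <= -10))) and ((not (6*p != -8)) -> ((2*p < -20 -> 2*p != 0) and 2*p <= -10))
Before skip: (6*p != -8 -> ((2*p < -20 -> 2*t != 2*p + 2) and (4*p <= 2*t - 20 or 2*p <= -10))) and ((not (6*p != -8)) -> ((2*p < -20 -> 2*p != 0) and 2*p <= -10))
Before t := 3*p + 5: (6*p != -8 -> ((2*p < -20 -> 4*p != -8) and (2*p >= 10 or 2*p <= -10))) and ((not (6*p != -8)) -> ((2*p < -20 -> 2*p != 0) and 2*p <= -10))
The weakest precondition is (6*p != -8 -> ((2*p < -20 -> 4*p != -8) and (2*p >= 10 or 2*p <= -10))) and ((not (6*p != -8)) -> ((2*p < -20 -> 2*p != 0) and 2*p <= -10)).
Check whether (6*p != -8 -> ((2*p < -20 -> 4*p != -8) and (2*p >= 10 or 2*p <= -12))) and ((not (6*p != -8)) -> ((2*p < -20 -> 2*p != 0) and 2*p <= -10)) implies it.
Every state satisfying the precondition satisfies the weakest precondition: the implication holds.
Answer: valid


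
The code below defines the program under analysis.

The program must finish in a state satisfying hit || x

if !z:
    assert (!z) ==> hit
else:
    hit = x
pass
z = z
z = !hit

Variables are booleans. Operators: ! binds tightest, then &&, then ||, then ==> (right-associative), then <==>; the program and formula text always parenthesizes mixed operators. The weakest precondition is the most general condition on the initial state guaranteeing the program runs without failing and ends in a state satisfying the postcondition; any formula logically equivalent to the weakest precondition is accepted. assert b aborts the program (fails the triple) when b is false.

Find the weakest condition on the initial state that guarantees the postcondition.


Working backward. After the program, hit || x must hold.
Before z := !hit: hit || x
Before z := z: hit || x
Before skip: hit || x
Then branch requires ((!z) ==> hit) && (hit || x); else branch requires x.
Before the if: ((!z) ==> (((!z) ==> hit) && (hit || x))) && (z ==> x)
Answer: WP = ((!z) ==> (((!z) ==> hit) && (hit || x))) && (z ==> x)


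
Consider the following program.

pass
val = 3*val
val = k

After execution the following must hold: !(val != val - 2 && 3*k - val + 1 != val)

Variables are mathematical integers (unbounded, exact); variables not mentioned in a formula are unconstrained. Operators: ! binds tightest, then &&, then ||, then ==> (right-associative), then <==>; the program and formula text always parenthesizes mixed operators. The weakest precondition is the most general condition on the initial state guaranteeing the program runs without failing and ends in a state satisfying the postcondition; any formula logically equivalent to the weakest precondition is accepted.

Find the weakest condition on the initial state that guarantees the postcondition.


Working backward. After the program, the postcondition !(val != val - 2 && 3*k - val + 1 != val) must hold; in canonical form it is !(3*k != 2*val - 1).
Before val := k: !(k != -1)
Before val := 3*val: !(k != -1)
Before skip: !(k != -1)
Answer: WP = !(k != -1)


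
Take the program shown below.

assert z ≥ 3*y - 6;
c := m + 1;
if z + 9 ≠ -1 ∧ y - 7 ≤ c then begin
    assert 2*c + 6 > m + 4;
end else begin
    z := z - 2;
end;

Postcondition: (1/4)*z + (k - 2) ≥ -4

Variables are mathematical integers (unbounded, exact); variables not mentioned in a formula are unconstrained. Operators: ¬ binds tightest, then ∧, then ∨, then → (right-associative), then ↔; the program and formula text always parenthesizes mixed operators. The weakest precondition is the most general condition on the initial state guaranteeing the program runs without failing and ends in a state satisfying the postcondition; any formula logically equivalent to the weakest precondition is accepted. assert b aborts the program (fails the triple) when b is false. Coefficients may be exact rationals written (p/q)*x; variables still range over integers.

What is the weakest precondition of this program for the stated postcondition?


Working backward. After the program, the postcondition (1/4)*z + (k - 2) ≥ -4 must hold; in canonical form it is k + (1/4)*z ≥ -2.
Then branch requires 2*c > m - 2 ∧ k + (1/4)*z ≥ -2; else branch requires k + (1/4)*z ≥ -3/2.
Before the if: ((z ≠ -10 ∧ y ≤ c + 7) → (2*c > m - 2 ∧ k + (1/4)*z ≥ -2)) ∧ ((¬(z ≠ -10 ∧ y ≤ c + 7)) → k + (1/4)*z ≥ -3/2)
Before c := m + 1: ((z ≠ -10 ∧ y ≤ m + 8) → (m > -4 ∧ k + (1/4)*z ≥ -2)) ∧ ((¬(z ≠ -10 ∧ y ≤ m + 8)) → k + (1/4)*z ≥ -3/2)
Before assert z ≥ 3*y - 6: z ≥ 3*y - 6 ∧ ((z ≠ -10 ∧ y ≤ m + 8) → (m > -4 ∧ k + (1/4)*z ≥ -2)) ∧ ((¬(z ≠ -10 ∧ y ≤ m + 8)) → k + (1/4)*z ≥ -3/2)
Answer: WP = z ≥ 3*y - 6 ∧ ((z ≠ -10 ∧ y ≤ m + 8) → (m > -4 ∧ k + (1/4)*z ≥ -2)) ∧ ((¬(z ≠ -10 ∧ y ≤ m + 8)) → k + (1/4)*z ≥ -3/2)


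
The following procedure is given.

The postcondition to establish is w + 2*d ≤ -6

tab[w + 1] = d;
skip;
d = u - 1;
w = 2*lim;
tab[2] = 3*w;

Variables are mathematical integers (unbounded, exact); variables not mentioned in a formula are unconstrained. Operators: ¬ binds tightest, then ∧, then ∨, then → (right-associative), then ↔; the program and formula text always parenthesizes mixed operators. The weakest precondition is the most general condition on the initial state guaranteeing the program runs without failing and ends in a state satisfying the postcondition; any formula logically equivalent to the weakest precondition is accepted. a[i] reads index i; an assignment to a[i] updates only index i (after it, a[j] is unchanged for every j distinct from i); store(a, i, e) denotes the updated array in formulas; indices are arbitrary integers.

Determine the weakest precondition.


Working backward. After the program, the postcondition w + 2*d ≤ -6 must hold; in canonical form it is 2*d + w ≤ -6.
Before tab[2] := 3*w: 2*d + w ≤ -6
Before w := 2*lim: 2*d + 2*lim ≤ -6
Before d := u - 1: 2*lim + 2*u ≤ -4
Before skip: 2*lim + 2*u ≤ -4
Before tab[w + 1] := d: 2*lim + 2*u ≤ -4
Answer: WP = 2*lim + 2*u ≤ -4


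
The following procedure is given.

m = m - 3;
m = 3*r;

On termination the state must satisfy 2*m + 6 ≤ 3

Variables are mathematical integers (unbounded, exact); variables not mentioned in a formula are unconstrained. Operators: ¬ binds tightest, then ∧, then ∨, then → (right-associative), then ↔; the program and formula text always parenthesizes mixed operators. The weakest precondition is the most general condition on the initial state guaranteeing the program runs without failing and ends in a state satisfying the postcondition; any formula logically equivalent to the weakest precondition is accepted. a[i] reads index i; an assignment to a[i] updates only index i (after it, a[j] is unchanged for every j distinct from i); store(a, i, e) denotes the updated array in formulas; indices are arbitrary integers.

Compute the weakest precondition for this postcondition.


Working backward. After the program, the postcondition 2*m + 6 ≤ 3 must hold; in canonical form it is 2*m ≤ -3.
Before m := 3*r: 6*r ≤ -3
Before m := m - 3: 6*r ≤ -3
Answer: WP = 6*r ≤ -3


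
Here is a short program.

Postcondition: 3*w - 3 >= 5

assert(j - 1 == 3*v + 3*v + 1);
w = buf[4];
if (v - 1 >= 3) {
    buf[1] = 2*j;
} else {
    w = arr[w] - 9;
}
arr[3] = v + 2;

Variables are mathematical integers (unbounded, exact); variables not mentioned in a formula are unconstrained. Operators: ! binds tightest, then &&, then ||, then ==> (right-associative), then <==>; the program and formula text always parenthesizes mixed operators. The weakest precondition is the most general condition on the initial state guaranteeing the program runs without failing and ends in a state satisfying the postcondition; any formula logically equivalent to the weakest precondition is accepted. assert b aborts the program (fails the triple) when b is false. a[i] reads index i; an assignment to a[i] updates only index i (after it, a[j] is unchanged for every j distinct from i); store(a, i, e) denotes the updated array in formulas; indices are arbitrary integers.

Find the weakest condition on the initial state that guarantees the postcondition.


Working backward. After the program, the postcondition 3*w - 3 >= 5 must hold; in canonical form it is 3*w >= 8.
Before arr[3] := v + 2: 3*w >= 8
Then branch requires 3*w >= 8; else branch requires 3*arr[w] >= 35.
Before the if: (v >= 4 ==> 3*w >= 8) && ((!(v >= 4)) ==> 3*arr[w] >= 35)
Before w := buf[4]: (v >= 4 ==> 3*buf[4] >= 8) && ((!(v >= 4)) ==> 3*arr[buf[4]] >= 35)
Before assert j - 1 == 3*v + 3*v + 1: j == 6*v + 2 && (v >= 4 ==> 3*buf[4] >= 8) && ((!(v >= 4)) ==> 3*arr[buf[4]] >= 35)
Answer: WP = j == 6*v + 2 && (v >= 4 ==> 3*buf[4] >= 8) && ((!(v >= 4)) ==> 3*arr[buf[4]] >= 35)


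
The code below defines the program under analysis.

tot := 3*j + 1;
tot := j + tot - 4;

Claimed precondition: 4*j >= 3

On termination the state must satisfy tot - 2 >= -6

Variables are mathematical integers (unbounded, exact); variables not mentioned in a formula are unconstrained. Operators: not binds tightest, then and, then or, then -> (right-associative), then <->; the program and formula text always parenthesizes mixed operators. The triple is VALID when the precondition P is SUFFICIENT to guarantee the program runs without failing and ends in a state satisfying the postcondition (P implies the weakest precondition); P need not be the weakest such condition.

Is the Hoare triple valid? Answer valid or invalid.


Working backward. After the program, the postcondition tot - 2 >= -6 must hold; in canonical form it is tot >= -4.
Before tot := j + tot - 4: j + tot >= 0
Before tot := 3*j + 1: 4*j >= -1
The weakest precondition is 4*j >= -1.
Check whether 4*j >= 3 implies it.
Every state satisfying the precondition satisfies the weakest precondition: the implication holds.
Answer: valid


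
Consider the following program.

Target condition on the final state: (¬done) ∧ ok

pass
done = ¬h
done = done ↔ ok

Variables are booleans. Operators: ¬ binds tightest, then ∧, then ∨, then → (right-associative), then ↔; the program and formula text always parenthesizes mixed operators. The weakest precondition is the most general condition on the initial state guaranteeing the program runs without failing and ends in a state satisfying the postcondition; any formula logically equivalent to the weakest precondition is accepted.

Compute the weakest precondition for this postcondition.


Working backward. After the program, (¬done) ∧ ok must hold.
Before done := done ↔ ok: (¬(done ↔ ok)) ∧ ok
Before done := ¬h: (¬((¬h) ↔ ok)) ∧ ok
Before skip: (¬((¬h) ↔ ok)) ∧ ok
Answer: WP = (¬((¬h) ↔ ok)) ∧ ok
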